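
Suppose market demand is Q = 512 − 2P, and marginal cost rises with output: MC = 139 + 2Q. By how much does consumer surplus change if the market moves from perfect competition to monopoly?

Inverting demand: P = 256 − 0.5Q.
Under competition P = MC: 256 − 0.5Q = 139 + 2Q ⇒ Q = 46.8, P = 232.6.
CS = ½·(256 − 232.6)·46.8 = 547.56.
Monopoly sets MR = MC: 256 − Q = 139 + 2Q ⇒ Q = 39, P = 256 − 0.5·39 = 236.5.
CS = ½·(256 − 236.5)·39 = 380.25.
Change in consumer surplus: 380.25 − 547.56 = −167.31.

CS falls by 167.31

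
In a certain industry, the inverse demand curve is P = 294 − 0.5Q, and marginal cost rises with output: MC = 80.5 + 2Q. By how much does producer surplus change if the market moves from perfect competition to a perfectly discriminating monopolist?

Under competition P = MC: 294 − 0.5Q = 80.5 + 2Q ⇒ Q = 85.4, P = 251.3.
PS = P·Q − VC(Q) = 251.3·85.4 − (80.5·85.4 + ½·2·85.4²) = 7293.16.
With perfect price discrimination, output is the efficient level Q = 85.4 (where demand meets MC), but every buyer pays their willingness to pay: CS = 0 and PS = total surplus.
PS = ½·(294 − 80.5)·85.4 = 9116.45.
Change in producer surplus: 9116.45 − 7293.16 = 1823.29.

Producer surplus rises by 1823.29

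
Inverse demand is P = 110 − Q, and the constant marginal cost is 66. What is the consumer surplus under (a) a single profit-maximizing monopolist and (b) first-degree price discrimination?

Monopoly sets MR = MC: 110 − 2Q = 66 ⇒ Q = 22, P = 110 − 22 = 88.
CS = ½·(110 − 88)·22 = 242.
With perfect price discrimination, output is the efficient level Q = 44 (where demand meets MC), but every buyer pays their willingness to pay: CS = 0 and PS = total surplus.
CS = 0.

Monopoly: CS = 242; Perfect PD: CS = 0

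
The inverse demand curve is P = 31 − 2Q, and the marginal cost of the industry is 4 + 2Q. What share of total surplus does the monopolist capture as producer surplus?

Monopoly sets MR = MC: 31 − 4Q = 4 + 2Q ⇒ Q = 4.5, P = 31 − 2·4.5 = 22.
CS = ½·(31 − 22)·4.5 = 20.25.
PS = P·Q − VC(Q) = 22·4.5 − (4·4.5 + ½·2·4.5²) = 60.75.
Share captured = PS/TS = 60.75/81 = 0.75.

PS/TS = 0.75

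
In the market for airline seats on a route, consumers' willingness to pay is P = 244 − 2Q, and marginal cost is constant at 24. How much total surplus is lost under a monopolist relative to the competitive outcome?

Competitive firms price at marginal cost: P = 24, giving Q = 110.
A monopolist chooses Q where MR = MC. MR = 244 − 4Q; setting this equal to 24 gives Q = 55 and P = 134.
DWL is the triangle between Q = 55 and Q = 110: ½·(110 − 55)·(134 − 24) = 3025.

DWL = 3025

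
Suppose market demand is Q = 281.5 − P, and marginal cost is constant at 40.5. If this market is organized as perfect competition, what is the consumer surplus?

CS = 29040.5

Inverting demand: P = 281.5 − Q.
Competitive firms price at marginal cost: P = 40.5, giving Q = 241.
CS = ½·(281.5 − 40.5)·241 = 29040.5.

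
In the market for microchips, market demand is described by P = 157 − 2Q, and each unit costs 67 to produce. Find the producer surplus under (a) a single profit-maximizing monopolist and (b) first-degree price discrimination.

A monopolist chooses Q where MR = MC. MR = 157 − 4Q; setting this equal to 67 gives Q = 22.5 and P = 112.
PS = (112 − 67)·22.5 = 1012.5.
A perfectly discriminating monopolist sells every unit with P(Q) ≥ MC(Q), so output equals the competitive quantity Q = 45. Each buyer pays their reservation price, so CS = 0 and the firm captures all surplus.
PS = ½·(157 − 67)·45 = 2025.

Monopoly: PS = 1012.5; Perfect PD: PS = 2025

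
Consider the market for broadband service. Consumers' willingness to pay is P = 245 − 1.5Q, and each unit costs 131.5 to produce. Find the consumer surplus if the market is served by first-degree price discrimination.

Under first-degree price discrimination the firm charges each unit its demand price and produces up to where P = MC, i.e. Q = 227/3. Consumer surplus is zero; producer surplus equals total surplus.
CS = 0.

CS = 0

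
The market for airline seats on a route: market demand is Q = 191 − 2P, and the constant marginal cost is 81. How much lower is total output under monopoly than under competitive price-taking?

Q falls by 14.5

Inverting demand: P = 95.5 − 0.5Q.
Competitive firms price at marginal cost: P = 81, giving Q = 29.
Monopoly sets MR = MC: 95.5 − Q = 81 ⇒ Q = 14.5, P = 95.5 − 0.5·14.5 = 88.25.
Change in total output: 14.5 − 29 = −14.5.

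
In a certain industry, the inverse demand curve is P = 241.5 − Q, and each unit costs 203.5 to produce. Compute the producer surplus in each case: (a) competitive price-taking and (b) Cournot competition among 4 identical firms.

Competition: PS = 0; Cournot: PS = 231.04

Under competition P = MC = 203.5, so Q = (241.5 − 203.5)/1 = 38.
PS = (203.5 − 203.5)·38 = 0.
Cournot with 4 identical firms: the symmetric best-response condition is 241.5 − 5q = 203.5. Each firm produces q = 7.6, total output Q = 30.4, price P = 211.1.
PS = (211.1 − 203.5)·30.4 = 231.04.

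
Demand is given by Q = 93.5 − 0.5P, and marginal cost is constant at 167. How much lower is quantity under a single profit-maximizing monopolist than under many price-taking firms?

Inverting demand: P = 187 − 2Q.
Competitive firms price at marginal cost: P = 167, giving Q = 10.
The monopolist equates marginal revenue to marginal cost: 187 − 4Q = 167, so Q = 5. From demand, P = 177.
Change in quantity: 5 − 10 = −5.

Quantity falls by 5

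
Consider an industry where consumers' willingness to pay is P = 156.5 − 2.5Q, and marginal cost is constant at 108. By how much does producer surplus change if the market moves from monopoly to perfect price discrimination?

Monopoly sets MR = MC: 156.5 − 5Q = 108 ⇒ Q = 9.7, P = 156.5 − 2.5·9.7 = 132.25.
PS = (132.25 − 108)·9.7 = 235.225.
A perfectly discriminating monopolist sells every unit with P(Q) ≥ MC(Q), so output equals the competitive quantity Q = 19.4. Each buyer pays their reservation price, so CS = 0 and the firm captures all surplus.
PS = ½·(156.5 − 108)·19.4 = 470.45.
Change in producer surplus: 470.45 − 235.225 = 235.225.

Producer surplus rises by 235.225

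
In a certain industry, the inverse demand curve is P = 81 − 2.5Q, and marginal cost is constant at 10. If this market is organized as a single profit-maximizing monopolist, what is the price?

P = 45.5

The monopolist equates marginal revenue to marginal cost: 81 − 5Q = 10, so Q = 14.2. From demand, P = 45.5.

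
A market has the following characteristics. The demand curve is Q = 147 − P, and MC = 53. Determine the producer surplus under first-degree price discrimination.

Inverting demand: P = 147 − Q.
With perfect price discrimination, output is the efficient level Q = 94 (where demand meets MC), but every buyer pays their willingness to pay: CS = 0 and PS = total surplus.
PS = ½·(147 − 53)·94 = 4418.

PS = 4418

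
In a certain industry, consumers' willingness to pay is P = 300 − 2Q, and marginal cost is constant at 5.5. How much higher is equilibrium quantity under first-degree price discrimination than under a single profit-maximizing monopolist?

Monopoly sets MR = MC: 300 − 4Q = 5.5 ⇒ Q = 73.625, P = 300 − 2·73.625 = 152.75.
Under first-degree price discrimination the firm charges each unit its demand price and produces up to where P = MC, i.e. Q = 147.25. Consumer surplus is zero; producer surplus equals total surplus.
Change in equilibrium quantity: 147.25 − 73.625 = 73.625.

Equilibrium quantity rises by 73.625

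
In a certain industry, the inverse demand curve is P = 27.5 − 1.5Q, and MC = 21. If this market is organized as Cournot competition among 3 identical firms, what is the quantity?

Q = 3.25

Cournot with 3 identical firms: the symmetric best-response condition is 27.5 − 6q = 21. Each firm produces q = 13/12, total output Q = 3.25, price P = 22.625.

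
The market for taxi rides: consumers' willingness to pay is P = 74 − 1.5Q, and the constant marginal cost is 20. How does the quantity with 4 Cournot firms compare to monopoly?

In a 4-firm Cournot equilibrium, symmetry and the first-order condition give q = (74 − 20)/(7.5) = 7.2. So Q = 28.8 and P = 30.8.
Monopoly sets MR = MC: 74 − 3Q = 20 ⇒ Q = 18, P = 74 − 1.5·18 = 47.

Cournot: Q = 28.8; Monopoly: Q = 18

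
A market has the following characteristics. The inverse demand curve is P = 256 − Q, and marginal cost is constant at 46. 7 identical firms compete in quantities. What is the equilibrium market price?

P = 72.25

Cournot with 7 identical firms: the symmetric best-response condition is 256 − 8q = 46. Each firm produces q = 26.25, total output Q = 183.75, price P = 72.25.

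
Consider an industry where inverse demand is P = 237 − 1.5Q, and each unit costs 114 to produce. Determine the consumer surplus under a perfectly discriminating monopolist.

CS = 0

With perfect price discrimination, output is the efficient level Q = 82 (where demand meets MC), but every buyer pays their willingness to pay: CS = 0 and PS = total surplus.
CS = 0.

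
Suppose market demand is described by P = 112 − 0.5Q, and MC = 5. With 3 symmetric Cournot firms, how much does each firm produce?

Cournot with 3 identical firms: the symmetric best-response condition is 112 − 2q = 5. Each firm produces q = 53.5, total output Q = 160.5, price P = 31.75.

q_i = 53.5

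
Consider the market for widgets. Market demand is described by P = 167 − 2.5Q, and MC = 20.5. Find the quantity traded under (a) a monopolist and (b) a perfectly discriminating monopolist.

The monopolist equates marginal revenue to marginal cost: 167 − 5Q = 20.5, so Q = 29.3. From demand, P = 93.75.
With perfect price discrimination, output is the efficient level Q = 58.6 (where demand meets MC), but every buyer pays their willingness to pay: CS = 0 and PS = total surplus.

Monopoly: Q = 29.3; Perfect PD: Q = 58.6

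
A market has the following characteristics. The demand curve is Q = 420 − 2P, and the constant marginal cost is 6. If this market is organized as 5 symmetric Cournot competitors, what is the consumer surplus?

CS = 28900

Inverting demand: P = 210 − 0.5Q.
Cournot with 5 identical firms: the symmetric best-response condition is 210 − 3q = 6. Each firm produces q = 68, total output Q = 340, price P = 40.
CS = ½·(210 − 40)·340 = 28900.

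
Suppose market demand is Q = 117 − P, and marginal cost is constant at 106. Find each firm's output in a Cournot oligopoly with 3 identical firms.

q_i = 2.75

Inverting demand: P = 117 − Q.
With 3 symmetric Cournot firms, each firm's FOC gives 117 − 4q = 106, so q = 2.75, Q = 3·2.75 = 8.25, and P = 108.75.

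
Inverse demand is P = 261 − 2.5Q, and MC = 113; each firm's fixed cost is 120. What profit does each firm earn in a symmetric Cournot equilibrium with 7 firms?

π_i = 16.9

In a 7-firm Cournot equilibrium, symmetry and the first-order condition give q = (261 − 113)/(20) = 7.4. So Q = 51.8 and P = 131.5.
Each firm's profit = (131.5 − 113)·7.4 − 120 = 16.9.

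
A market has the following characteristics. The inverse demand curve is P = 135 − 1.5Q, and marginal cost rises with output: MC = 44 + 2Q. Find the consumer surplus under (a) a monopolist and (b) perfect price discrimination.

Monopoly: CS = 248.43; Perfect PD: CS = 0

The monopolist equates marginal revenue to marginal cost: 135 − 3Q = 44 + 2Q, so Q = 18.2. From demand, P = 107.7.
CS = ½·(135 − 107.7)·18.2 = 248.43.
With perfect price discrimination, output is the efficient level Q = 26 (where demand meets MC), but every buyer pays their willingness to pay: CS = 0 and PS = total surplus.
CS = 0.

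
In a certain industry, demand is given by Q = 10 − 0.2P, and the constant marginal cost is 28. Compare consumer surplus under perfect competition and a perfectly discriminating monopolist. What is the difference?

CS falls by 48.4

Inverting demand: P = 50 − 5Q.
Competitive firms price at marginal cost: P = 28, giving Q = 4.4.
CS = ½·(50 − 28)·4.4 = 48.4.
A perfectly discriminating monopolist sells every unit with P(Q) ≥ MC(Q), so output equals the competitive quantity Q = 4.4. Each buyer pays their reservation price, so CS = 0 and the firm captures all surplus.
CS = 0.
Change in consumer surplus: 0 − 48.4 = −48.4.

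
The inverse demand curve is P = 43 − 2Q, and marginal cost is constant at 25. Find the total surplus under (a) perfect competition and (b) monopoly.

Under competition P = MC = 25, so Q = (43 − 25)/2 = 9.
CS = ½·(43 − 25)·9 = 81; PS = (25 − 25)·9 = 0; TS = 81.
The monopolist equates marginal revenue to marginal cost: 43 − 4Q = 25, so Q = 4.5. From demand, P = 34.
CS = ½·(43 − 34)·4.5 = 20.25; PS = (34 − 25)·4.5 = 40.5; TS = 60.75.

Competition: TS = 81; Monopoly: TS = 60.75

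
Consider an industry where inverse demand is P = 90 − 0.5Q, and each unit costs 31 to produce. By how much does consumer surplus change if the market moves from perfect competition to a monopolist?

Under competition P = MC = 31, so Q = (90 − 31)/0.5 = 118.
CS = ½·(90 − 31)·118 = 3481.
A monopolist chooses Q where MR = MC. MR = 90 − Q; setting this equal to 31 gives Q = 59 and P = 60.5.
CS = ½·(90 − 60.5)·59 = 870.25.
Change in consumer surplus: 870.25 − 3481 = −2610.75.

CS falls by 2610.75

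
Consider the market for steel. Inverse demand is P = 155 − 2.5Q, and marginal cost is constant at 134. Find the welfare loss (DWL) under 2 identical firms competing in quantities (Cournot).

Under competition P = MC = 134, so Q = (155 − 134)/2.5 = 8.4.
With 2 symmetric Cournot firms, each firm's FOC gives 155 − 7.5q = 134, so q = 2.8, Q = 2·2.8 = 5.6, and P = 141.
DWL is the triangle between Q = 5.6 and Q = 8.4: ½·(8.4 − 5.6)·(141 − 134) = 9.8.

DWL = 9.8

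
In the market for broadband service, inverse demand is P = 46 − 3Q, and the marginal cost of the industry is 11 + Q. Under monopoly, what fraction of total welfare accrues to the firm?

The monopolist equates marginal revenue to marginal cost: 46 − 6Q = 11 + Q, so Q = 5. From demand, P = 31.
CS = ½·(46 − 31)·5 = 37.5.
PS = P·Q − VC(Q) = 31·5 − (11·5 + ½·1·5²) = 87.5.
Share captured = PS/TS = 87.5/125 = 0.7.

PS/TS = 0.7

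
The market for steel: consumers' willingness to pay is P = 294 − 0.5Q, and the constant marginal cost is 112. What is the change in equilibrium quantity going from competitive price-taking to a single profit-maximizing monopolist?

Equilibrium quantity falls by 182

Perfect competition: P = MC = 112, so 294 − 0.5Q = 112 and Q = 364.
Monopoly sets MR = MC: 294 − Q = 112 ⇒ Q = 182, P = 294 − 0.5·182 = 203.
Change in equilibrium quantity: 182 − 364 = −182.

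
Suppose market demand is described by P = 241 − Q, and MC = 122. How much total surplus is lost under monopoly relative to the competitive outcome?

DWL = 1770.125

Competitive firms price at marginal cost: P = 122, giving Q = 119.
Monopoly sets MR = MC: 241 − 2Q = 122 ⇒ Q = 59.5, P = 241 − 59.5 = 181.5.
DWL is the triangle between Q = 59.5 and Q = 119: ½·(119 − 59.5)·(181.5 − 122) = 1770.125.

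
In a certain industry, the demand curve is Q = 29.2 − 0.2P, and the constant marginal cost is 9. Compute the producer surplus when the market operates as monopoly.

PS = 938.45

Inverting demand: P = 146 − 5Q.
The monopolist equates marginal revenue to marginal cost: 146 − 10Q = 9, so Q = 13.7. From demand, P = 77.5.
PS = (77.5 − 9)·13.7 = 938.45.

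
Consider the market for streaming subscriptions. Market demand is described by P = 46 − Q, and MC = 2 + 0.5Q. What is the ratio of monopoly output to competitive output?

Q_m/Q_c = 0.6

The monopolist equates marginal revenue to marginal cost: 46 − 2Q = 2 + 0.5Q, so Q = 17.6. From demand, P = 28.4.
Competitive equilibrium sets price equal to marginal cost: 46 − Q = 2 + 0.5Q, so Q = 88/3 and P = 50/3.
Ratio Q_m/Q_c = 17.6/(88/3) = 0.6.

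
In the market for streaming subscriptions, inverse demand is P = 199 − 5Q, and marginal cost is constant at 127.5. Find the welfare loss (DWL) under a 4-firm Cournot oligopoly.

Competitive firms price at marginal cost: P = 127.5, giving Q = 14.3.
With 4 symmetric Cournot firms, each firm's FOC gives 199 − 25q = 127.5, so q = 2.86, Q = 4·2.86 = 11.44, and P = 141.8.
DWL is the triangle between Q = 11.44 and Q = 14.3: ½·(14.3 − 11.44)·(141.8 − 127.5) = 20.449.

DWL = 20.449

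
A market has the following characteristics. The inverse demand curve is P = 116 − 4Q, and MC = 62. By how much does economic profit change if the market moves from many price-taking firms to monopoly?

Economic profit rises by 182.25

Under competition P = MC = 62, so Q = (116 − 62)/4 = 13.5.
Profit = (62 − 62)·13.5 = 0.
The monopolist equates marginal revenue to marginal cost: 116 − 8Q = 62, so Q = 6.75. From demand, P = 89.
Profit = (89 − 62)·6.75 = 182.25.
Change in economic profit: 182.25 − 0 = 182.25.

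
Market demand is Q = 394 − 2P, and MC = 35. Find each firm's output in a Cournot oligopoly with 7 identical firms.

Inverting demand: P = 197 − 0.5Q.
In a 7-firm Cournot equilibrium, symmetry and the first-order condition give q = (197 − 35)/(4) = 40.5. So Q = 283.5 and P = 55.25.

q_i = 40.5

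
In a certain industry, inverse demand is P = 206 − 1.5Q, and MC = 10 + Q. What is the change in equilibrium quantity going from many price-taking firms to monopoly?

Under competition P = MC: 206 − 1.5Q = 10 + Q ⇒ Q = 78.4, P = 88.4.
A monopolist chooses Q where MR = MC. MR = 206 − 3Q; setting this equal to 10 + Q gives Q = 49 and P = 132.5.
Change in equilibrium quantity: 49 − 78.4 = −29.4.

Q falls by 29.4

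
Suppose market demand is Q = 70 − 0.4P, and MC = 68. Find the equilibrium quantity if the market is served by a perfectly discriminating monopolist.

Q = 42.8

Inverting demand: P = 175 − 2.5Q.
With perfect price discrimination, output is the efficient level Q = 42.8 (where demand meets MC), but every buyer pays their willingness to pay: CS = 0 and PS = total surplus.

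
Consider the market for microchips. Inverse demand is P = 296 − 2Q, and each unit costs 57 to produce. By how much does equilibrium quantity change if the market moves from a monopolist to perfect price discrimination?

Equilibrium quantity rises by 59.75

Monopoly sets MR = MC: 296 − 4Q = 57 ⇒ Q = 59.75, P = 296 − 2·59.75 = 176.5.
A perfectly discriminating monopolist sells every unit with P(Q) ≥ MC(Q), so output equals the competitive quantity Q = 119.5. Each buyer pays their reservation price, so CS = 0 and the firm captures all surplus.
Change in equilibrium quantity: 119.5 − 59.75 = 59.75.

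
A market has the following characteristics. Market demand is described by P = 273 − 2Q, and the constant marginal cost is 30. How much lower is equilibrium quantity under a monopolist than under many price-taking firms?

Competitive firms price at marginal cost: P = 30, giving Q = 121.5.
Monopoly sets MR = MC: 273 − 4Q = 30 ⇒ Q = 60.75, P = 273 − 2·60.75 = 151.5.
Change in equilibrium quantity: 60.75 − 121.5 = −60.75.

Equilibrium quantity falls by 60.75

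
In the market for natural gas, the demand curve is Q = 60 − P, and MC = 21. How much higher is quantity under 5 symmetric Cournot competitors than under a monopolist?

Quantity rises by 13

Inverting demand: P = 60 − Q.
The monopolist equates marginal revenue to marginal cost: 60 − 2Q = 21, so Q = 19.5. From demand, P = 40.5.
In a 5-firm Cournot equilibrium, symmetry and the first-order condition give q = (60 − 21)/(6) = 6.5. So Q = 32.5 and P = 27.5.
Change in quantity: 32.5 − 19.5 = 13.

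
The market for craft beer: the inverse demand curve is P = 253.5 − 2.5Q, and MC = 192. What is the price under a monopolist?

Monopoly sets MR = MC: 253.5 − 5Q = 192 ⇒ Q = 12.3, P = 253.5 − 2.5·12.3 = 222.75.

P = 222.75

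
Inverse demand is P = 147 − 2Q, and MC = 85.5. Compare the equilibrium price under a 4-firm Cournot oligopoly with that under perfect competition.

Cournot: P = 97.8; Competition: P = 85.5

Cournot with 4 identical firms: the symmetric best-response condition is 147 − 10q = 85.5. Each firm produces q = 6.15, total output Q = 24.6, price P = 97.8.
Perfect competition: P = MC = 85.5, so 147 − 2Q = 85.5 and Q = 30.75.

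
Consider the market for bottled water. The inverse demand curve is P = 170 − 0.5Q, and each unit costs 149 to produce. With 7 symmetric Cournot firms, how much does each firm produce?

q_i = 5.25

With 7 symmetric Cournot firms, each firm's FOC gives 170 − 4q = 149, so q = 5.25, Q = 7·5.25 = 36.75, and P = 151.625.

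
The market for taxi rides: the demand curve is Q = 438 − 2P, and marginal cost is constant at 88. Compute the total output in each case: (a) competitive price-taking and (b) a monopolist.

Competition: Q = 262; Monopoly: Q = 131

Inverting demand: P = 219 − 0.5Q.
Competitive firms price at marginal cost: P = 88, giving Q = 262.
A monopolist chooses Q where MR = MC. MR = 219 − Q; setting this equal to 88 gives Q = 131 and P = 153.5.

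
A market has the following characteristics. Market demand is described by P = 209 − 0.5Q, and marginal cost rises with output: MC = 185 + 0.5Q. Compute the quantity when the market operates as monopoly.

A monopolist chooses Q where MR = MC. MR = 209 − Q; setting this equal to 185 + 0.5Q gives Q = 16 and P = 201.

Q = 16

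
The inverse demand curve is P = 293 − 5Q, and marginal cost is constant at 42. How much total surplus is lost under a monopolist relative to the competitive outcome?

Under competition P = MC = 42, so Q = (293 − 42)/5 = 50.2.
A monopolist chooses Q where MR = MC. MR = 293 − 10Q; setting this equal to 42 gives Q = 25.1 and P = 167.5.
DWL is the triangle between Q = 25.1 and Q = 50.2: ½·(50.2 − 25.1)·(167.5 − 42) = 1575.025.

DWL = 1575.025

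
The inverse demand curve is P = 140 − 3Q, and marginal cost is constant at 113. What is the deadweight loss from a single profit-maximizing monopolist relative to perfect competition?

DWL = 30.375

Under competition P = MC = 113, so Q = (140 − 113)/3 = 9.
A monopolist chooses Q where MR = MC. MR = 140 − 6Q; setting this equal to 113 gives Q = 4.5 and P = 126.5.
DWL is the triangle between Q = 4.5 and Q = 9: ½·(9 − 4.5)·(126.5 − 113) = 30.375.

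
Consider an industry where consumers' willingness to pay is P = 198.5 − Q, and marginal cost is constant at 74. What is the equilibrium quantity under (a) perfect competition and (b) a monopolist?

Competition: Q = 124.5; Monopoly: Q = 62.25

Perfect competition: P = MC = 74, so 198.5 − Q = 74 and Q = 124.5.
A monopolist chooses Q where MR = MC. MR = 198.5 − 2Q; setting this equal to 74 gives Q = 62.25 and P = 136.25.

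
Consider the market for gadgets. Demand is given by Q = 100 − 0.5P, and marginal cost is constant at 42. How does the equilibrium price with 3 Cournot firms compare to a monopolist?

Inverting demand: P = 200 − 2Q.
Cournot with 3 identical firms: the symmetric best-response condition is 200 − 8q = 42. Each firm produces q = 19.75, total output Q = 59.25, price P = 81.5.
The monopolist equates marginal revenue to marginal cost: 200 − 4Q = 42, so Q = 39.5. From demand, P = 121.

Cournot: P = 81.5; Monopoly: P = 121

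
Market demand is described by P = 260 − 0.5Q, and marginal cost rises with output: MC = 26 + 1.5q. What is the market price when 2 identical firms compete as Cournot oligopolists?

Cournot with 2 identical firms: the symmetric best-response condition is 260 − 1.5q = 26 + 1.5q. Each firm produces q = 78, total output Q = 156, price P = 182.

P = 182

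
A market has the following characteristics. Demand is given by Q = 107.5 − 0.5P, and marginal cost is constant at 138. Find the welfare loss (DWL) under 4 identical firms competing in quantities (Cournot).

DWL = 59.29

Inverting demand: P = 215 − 2Q.
Perfect competition: P = MC = 138, so 215 − 2Q = 138 and Q = 38.5.
With 4 symmetric Cournot firms, each firm's FOC gives 215 − 10q = 138, so q = 7.7, Q = 4·7.7 = 30.8, and P = 153.4.
DWL is the triangle between Q = 30.8 and Q = 38.5: ½·(38.5 − 30.8)·(153.4 − 138) = 59.29.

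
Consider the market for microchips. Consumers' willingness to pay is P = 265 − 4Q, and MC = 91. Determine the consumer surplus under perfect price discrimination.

With perfect price discrimination, output is the efficient level Q = 43.5 (where demand meets MC), but every buyer pays their willingness to pay: CS = 0 and PS = total surplus.
CS = 0.

CS = 0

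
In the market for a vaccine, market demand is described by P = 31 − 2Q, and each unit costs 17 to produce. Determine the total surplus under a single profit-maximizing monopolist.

TS = 36.75

The monopolist equates marginal revenue to marginal cost: 31 − 4Q = 17, so Q = 3.5. From demand, P = 24.
CS = ½·(31 − 24)·3.5 = 12.25; PS = (24 − 17)·3.5 = 24.5; TS = 36.75.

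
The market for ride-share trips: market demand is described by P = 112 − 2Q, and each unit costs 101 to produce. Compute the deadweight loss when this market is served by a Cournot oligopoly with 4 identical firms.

DWL = 1.21

Competitive firms price at marginal cost: P = 101, giving Q = 5.5.
With 4 symmetric Cournot firms, each firm's FOC gives 112 − 10q = 101, so q = 1.1, Q = 4·1.1 = 4.4, and P = 103.2.
DWL is the triangle between Q = 4.4 and Q = 5.5: ½·(5.5 − 4.4)·(103.2 − 101) = 1.21.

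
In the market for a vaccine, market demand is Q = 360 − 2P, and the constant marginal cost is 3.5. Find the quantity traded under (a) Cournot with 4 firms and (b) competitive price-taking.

Cournot: Q = 282.4; Competition: Q = 353

Inverting demand: P = 180 − 0.5Q.
In a 4-firm Cournot equilibrium, symmetry and the first-order condition give q = (180 − 3.5)/(2.5) = 70.6. So Q = 282.4 and P = 38.8.
Perfect competition: P = MC = 3.5, so 180 − 0.5Q = 3.5 and Q = 353.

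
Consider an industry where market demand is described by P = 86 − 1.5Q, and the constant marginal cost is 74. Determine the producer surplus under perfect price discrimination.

With perfect price discrimination, output is the efficient level Q = 8 (where demand meets MC), but every buyer pays their willingness to pay: CS = 0 and PS = total surplus.
PS = ½·(86 − 74)·8 = 48.

PS = 48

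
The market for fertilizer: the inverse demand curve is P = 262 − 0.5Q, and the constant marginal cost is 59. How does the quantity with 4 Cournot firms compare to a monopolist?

Cournot: Q = 324.8; Monopoly: Q = 203

With 4 symmetric Cournot firms, each firm's FOC gives 262 − 2.5q = 59, so q = 81.2, Q = 4·81.2 = 324.8, and P = 99.6.
Monopoly sets MR = MC: 262 − Q = 59 ⇒ Q = 203, P = 262 − 0.5·203 = 160.5.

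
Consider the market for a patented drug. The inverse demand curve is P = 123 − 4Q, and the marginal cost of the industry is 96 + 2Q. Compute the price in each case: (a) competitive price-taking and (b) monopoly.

Under competition P = MC: 123 − 4Q = 96 + 2Q ⇒ Q = 4.5, P = 105.
Monopoly sets MR = MC: 123 − 8Q = 96 + 2Q ⇒ Q = 2.7, P = 123 − 4·2.7 = 112.2.

Competition: P = 105; Monopoly: P = 112.2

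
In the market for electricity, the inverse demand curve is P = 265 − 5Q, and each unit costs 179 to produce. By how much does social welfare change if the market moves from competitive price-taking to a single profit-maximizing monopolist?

TS falls by 184.9

Competitive firms price at marginal cost: P = 179, giving Q = 17.2.
CS = ½·(265 − 179)·17.2 = 739.6; PS = (179 − 179)·17.2 = 0; TS = 739.6.
A monopolist chooses Q where MR = MC. MR = 265 − 10Q; setting this equal to 179 gives Q = 8.6 and P = 222.
CS = ½·(265 − 222)·8.6 = 184.9; PS = (222 − 179)·8.6 = 369.8; TS = 554.7.
Change in social welfare: 554.7 − 739.6 = −184.9.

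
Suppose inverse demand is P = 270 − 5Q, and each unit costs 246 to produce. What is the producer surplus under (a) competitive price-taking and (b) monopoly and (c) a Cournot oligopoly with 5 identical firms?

Under competition P = MC = 246, so Q = (270 − 246)/5 = 4.8.
PS = (246 − 246)·4.8 = 0.
A monopolist chooses Q where MR = MC. MR = 270 − 10Q; setting this equal to 246 gives Q = 2.4 and P = 258.
PS = (258 − 246)·2.4 = 28.8.
Cournot with 5 identical firms: the symmetric best-response condition is 270 − 30q = 246. Each firm produces q = 0.8, total output Q = 4, price P = 250.
PS = (250 − 246)·4 = 16.

Competition: PS = 0; Monopoly: PS = 28.8; Cournot: PS = 16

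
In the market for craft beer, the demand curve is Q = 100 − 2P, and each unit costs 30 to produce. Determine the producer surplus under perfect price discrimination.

Inverting demand: P = 50 − 0.5Q.
With perfect price discrimination, output is the efficient level Q = 40 (where demand meets MC), but every buyer pays their willingness to pay: CS = 0 and PS = total surplus.
PS = ½·(50 − 30)·40 = 400.

PS = 400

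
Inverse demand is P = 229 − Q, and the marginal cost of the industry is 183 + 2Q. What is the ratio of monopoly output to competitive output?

Q_m/Q_c = 0.75

Monopoly sets MR = MC: 229 − 2Q = 183 + 2Q ⇒ Q = 11.5, P = 229 − 11.5 = 217.5.
Competitive equilibrium sets price equal to marginal cost: 229 − Q = 183 + 2Q, so Q = 46/3 and P = 641/3.
Ratio Q_m/Q_c = 11.5/(46/3) = 0.75.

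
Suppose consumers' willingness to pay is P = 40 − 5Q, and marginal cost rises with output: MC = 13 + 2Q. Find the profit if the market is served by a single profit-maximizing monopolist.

Profit = 30.375

A monopolist chooses Q where MR = MC. MR = 40 − 10Q; setting this equal to 13 + 2Q gives Q = 2.25 and P = 28.75.
Profit = 28.75·2.25 − (13·2.25 + ½·2·2.25²) = 30.375.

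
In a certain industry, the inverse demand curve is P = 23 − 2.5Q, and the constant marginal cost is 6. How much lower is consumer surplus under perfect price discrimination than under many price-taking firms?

Consumer surplus falls by 57.8

Competitive firms price at marginal cost: P = 6, giving Q = 6.8.
CS = ½·(23 − 6)·6.8 = 57.8.
Under first-degree price discrimination the firm charges each unit its demand price and produces up to where P = MC, i.e. Q = 6.8. Consumer surplus is zero; producer surplus equals total surplus.
CS = 0.
Change in consumer surplus: 0 − 57.8 = −57.8.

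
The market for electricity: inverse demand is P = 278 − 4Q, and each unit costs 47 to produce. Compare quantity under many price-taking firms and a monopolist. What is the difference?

Competitive firms price at marginal cost: P = 47, giving Q = 57.75.
A monopolist chooses Q where MR = MC. MR = 278 − 8Q; setting this equal to 47 gives Q = 28.875 and P = 162.5.
Change in quantity: 28.875 − 57.75 = −28.875.

Quantity falls by 28.875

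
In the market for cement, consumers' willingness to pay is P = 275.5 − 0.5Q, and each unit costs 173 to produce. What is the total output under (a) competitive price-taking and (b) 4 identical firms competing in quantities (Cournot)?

Competition: Q = 205; Cournot: Q = 164

Competitive firms price at marginal cost: P = 173, giving Q = 205.
Cournot with 4 identical firms: the symmetric best-response condition is 275.5 − 2.5q = 173. Each firm produces q = 41, total output Q = 164, price P = 193.5.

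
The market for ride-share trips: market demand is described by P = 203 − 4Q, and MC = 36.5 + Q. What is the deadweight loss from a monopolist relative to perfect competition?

Competitive equilibrium sets price equal to marginal cost: 203 − 4Q = 36.5 + Q, so Q = 33.3 and P = 69.8.
The monopolist equates marginal revenue to marginal cost: 203 − 8Q = 36.5 + Q, so Q = 18.5. From demand, P = 129.
CS = ½·(203 − 69.8)·33.3 = 2217.78; PS = (69.8·33.3 − 36.5·33.3 − ½·1·33.3²) = 554.445; TS = 2772.225.
CS = ½·(203 − 129)·18.5 = 684.5; PS = (129·18.5 − 36.5·18.5 − ½·1·18.5²) = 1540.125; TS = 2224.625.
DWL = 2772.225 − 2224.625 = 547.6.

DWL = 547.6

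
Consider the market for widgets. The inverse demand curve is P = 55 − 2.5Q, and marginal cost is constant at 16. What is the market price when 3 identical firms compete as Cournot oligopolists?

Cournot with 3 identical firms: the symmetric best-response condition is 55 − 10q = 16. Each firm produces q = 3.9, total output Q = 11.7, price P = 25.75.

P = 25.75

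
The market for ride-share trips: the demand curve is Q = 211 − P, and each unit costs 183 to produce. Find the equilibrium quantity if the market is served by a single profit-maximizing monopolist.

Inverting demand: P = 211 − Q.
The monopolist equates marginal revenue to marginal cost: 211 − 2Q = 183, so Q = 14. From demand, P = 197.

Q = 14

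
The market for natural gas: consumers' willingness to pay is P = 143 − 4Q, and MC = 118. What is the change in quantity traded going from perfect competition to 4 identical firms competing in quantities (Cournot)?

Quantity traded falls by 1.25

Perfect competition: P = MC = 118, so 143 − 4Q = 118 and Q = 6.25.
In a 4-firm Cournot equilibrium, symmetry and the first-order condition give q = (143 − 118)/(20) = 1.25. So Q = 5 and P = 123.
Change in quantity traded: 5 − 6.25 = −1.25.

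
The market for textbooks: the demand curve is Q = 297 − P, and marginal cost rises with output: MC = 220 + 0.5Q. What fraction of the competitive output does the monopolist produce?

Q_m/Q_c = 0.6

Inverting demand: P = 297 − Q.
Monopoly sets MR = MC: 297 − 2Q = 220 + 0.5Q ⇒ Q = 30.8, P = 297 − 30.8 = 266.2.
Competitive equilibrium sets price equal to marginal cost: 297 − Q = 220 + 0.5Q, so Q = 154/3 and P = 737/3.
Ratio Q_m/Q_c = 30.8/(154/3) = 0.6.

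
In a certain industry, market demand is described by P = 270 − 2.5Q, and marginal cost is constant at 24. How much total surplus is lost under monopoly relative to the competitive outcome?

DWL = 3025.8

Competitive firms price at marginal cost: P = 24, giving Q = 98.4.
The monopolist equates marginal revenue to marginal cost: 270 − 5Q = 24, so Q = 49.2. From demand, P = 147.
DWL is the triangle between Q = 49.2 and Q = 98.4: ½·(98.4 − 49.2)·(147 − 24) = 3025.8.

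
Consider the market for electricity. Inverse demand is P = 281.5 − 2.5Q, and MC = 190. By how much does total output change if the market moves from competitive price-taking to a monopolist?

Q falls by 18.3

Under competition P = MC = 190, so Q = (281.5 − 190)/2.5 = 36.6.
A monopolist chooses Q where MR = MC. MR = 281.5 − 5Q; setting this equal to 190 gives Q = 18.3 and P = 235.75.
Change in total output: 18.3 − 36.6 = −18.3.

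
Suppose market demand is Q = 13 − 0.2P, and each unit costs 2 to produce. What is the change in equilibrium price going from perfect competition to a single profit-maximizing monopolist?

Inverting demand: P = 65 − 5Q.
Under competition P = MC = 2, so Q = (65 − 2)/5 = 12.6.
Monopoly sets MR = MC: 65 − 10Q = 2 ⇒ Q = 6.3, P = 65 − 5·6.3 = 33.5.
Change in equilibrium price: 33.5 − 2 = 31.5.

Equilibrium price rises by 31.5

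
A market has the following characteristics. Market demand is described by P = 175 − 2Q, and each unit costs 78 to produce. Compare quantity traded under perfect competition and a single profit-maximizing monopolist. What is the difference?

Q falls by 24.25

Perfect competition: P = MC = 78, so 175 − 2Q = 78 and Q = 48.5.
Monopoly sets MR = MC: 175 − 4Q = 78 ⇒ Q = 24.25, P = 175 − 2·24.25 = 126.5.
Change in quantity traded: 24.25 − 48.5 = −24.25.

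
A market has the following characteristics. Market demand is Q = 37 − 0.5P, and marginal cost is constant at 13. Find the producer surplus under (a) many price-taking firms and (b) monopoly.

Competition: PS = 0; Monopoly: PS = 465.125

Inverting demand: P = 74 − 2Q.
Under competition P = MC = 13, so Q = (74 − 13)/2 = 30.5.
PS = (13 − 13)·30.5 = 0.
Monopoly sets MR = MC: 74 − 4Q = 13 ⇒ Q = 15.25, P = 74 − 2·15.25 = 43.5.
PS = (43.5 − 13)·15.25 = 465.125.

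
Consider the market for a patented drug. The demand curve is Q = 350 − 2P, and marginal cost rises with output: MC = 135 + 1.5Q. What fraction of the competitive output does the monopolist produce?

Inverting demand: P = 175 − 0.5Q.
Monopoly sets MR = MC: 175 − Q = 135 + 1.5Q ⇒ Q = 16, P = 175 − 0.5·16 = 167.
Under competition P = MC: 175 − 0.5Q = 135 + 1.5Q ⇒ Q = 20, P = 165.
Ratio Q_m/Q_c = 16/20 = 0.8.

Q_m/Q_c = 0.8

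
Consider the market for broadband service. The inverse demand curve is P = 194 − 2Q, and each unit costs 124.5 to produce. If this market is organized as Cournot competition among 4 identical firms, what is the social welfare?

In a 4-firm Cournot equilibrium, symmetry and the first-order condition give q = (194 − 124.5)/(10) = 6.95. So Q = 27.8 and P = 138.4.
CS = ½·(194 − 138.4)·27.8 = 772.84; PS = (138.4 − 124.5)·27.8 = 386.42; TS = 1159.26.

TS = 1159.26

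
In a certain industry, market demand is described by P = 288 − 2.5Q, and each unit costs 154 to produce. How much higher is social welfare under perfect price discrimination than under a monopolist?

Social welfare rises by 897.8

A monopolist chooses Q where MR = MC. MR = 288 − 5Q; setting this equal to 154 gives Q = 26.8 and P = 221.
CS = ½·(288 − 221)·26.8 = 897.8; PS = (221 − 154)·26.8 = 1795.6; TS = 2693.4.
Under first-degree price discrimination the firm charges each unit its demand price and produces up to where P = MC, i.e. Q = 53.6. Consumer surplus is zero; producer surplus equals total surplus.
TS = 3591.2 (equal to competitive TS).
Change in social welfare: 3591.2 − 2693.4 = 897.8.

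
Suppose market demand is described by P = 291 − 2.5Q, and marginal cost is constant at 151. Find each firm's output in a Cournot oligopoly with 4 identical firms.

q_i = 11.2

Cournot with 4 identical firms: the symmetric best-response condition is 291 − 12.5q = 151. Each firm produces q = 11.2, total output Q = 44.8, price P = 179.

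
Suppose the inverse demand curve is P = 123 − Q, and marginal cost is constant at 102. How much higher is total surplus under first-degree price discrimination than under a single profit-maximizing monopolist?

Monopoly sets MR = MC: 123 − 2Q = 102 ⇒ Q = 10.5, P = 123 − 10.5 = 112.5.
CS = ½·(123 − 112.5)·10.5 = 55.125; PS = (112.5 − 102)·10.5 = 110.25; TS = 165.375.
Under first-degree price discrimination the firm charges each unit its demand price and produces up to where P = MC, i.e. Q = 21. Consumer surplus is zero; producer surplus equals total surplus.
TS = 220.5 (equal to competitive TS).
Change in total surplus: 220.5 − 165.375 = 55.125.

TS rises by 55.125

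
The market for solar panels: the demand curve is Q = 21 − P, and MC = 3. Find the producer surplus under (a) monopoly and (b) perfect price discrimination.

Monopoly: PS = 81; Perfect PD: PS = 162

Inverting demand: P = 21 − Q.
The monopolist equates marginal revenue to marginal cost: 21 − 2Q = 3, so Q = 9. From demand, P = 12.
PS = (12 − 3)·9 = 81.
With perfect price discrimination, output is the efficient level Q = 18 (where demand meets MC), but every buyer pays their willingness to pay: CS = 0 and PS = total surplus.
PS = ½·(21 − 3)·18 = 162.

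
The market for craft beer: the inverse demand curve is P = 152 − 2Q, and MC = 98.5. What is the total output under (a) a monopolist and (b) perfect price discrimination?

Monopoly: Q = 13.375; Perfect PD: Q = 26.75

Monopoly sets MR = MC: 152 − 4Q = 98.5 ⇒ Q = 13.375, P = 152 − 2·13.375 = 125.25.
A perfectly discriminating monopolist sells every unit with P(Q) ≥ MC(Q), so output equals the competitive quantity Q = 26.75. Each buyer pays their reservation price, so CS = 0 and the firm captures all surplus.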